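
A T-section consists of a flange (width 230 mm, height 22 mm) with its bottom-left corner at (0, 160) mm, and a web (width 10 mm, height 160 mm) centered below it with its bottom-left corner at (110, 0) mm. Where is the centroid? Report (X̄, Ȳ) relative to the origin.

Part | A | x̄ᵢ | ȳᵢ | A·x̄ᵢ | A·ȳᵢ
web | 1600.00 | 115.00 | 80.00 | 184000.00 | 128000.00
flange | 5060.00 | 115.00 | 171.00 | 581900.00 | 865260.00
Σ | 6660.00 |  |  | 765900.00 | 993260.00
X̄ = 765900.00 / 6660.00 = 115.00 mm
Ȳ = 993260.00 / 6660.00 = 149.14 mm

X̄ = 115.00 mm, Ȳ = 149.14 mm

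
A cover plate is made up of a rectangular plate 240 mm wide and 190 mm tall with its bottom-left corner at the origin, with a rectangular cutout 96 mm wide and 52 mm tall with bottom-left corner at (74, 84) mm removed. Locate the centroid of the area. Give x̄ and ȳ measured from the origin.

plate: A = 240 × 190 = 45600.00, centroid at (120.00, 95.00).
hole: A = −(96 × 52) = -4992.00, centroid at (122.00, 110.00).
ΣA = 40608.00 mm²
ΣAx̄ = (45600.00)(120.00) + (-4992.00)(122.00) = 4862976.00 mm³
ΣAȳ = (45600.00)(95.00) + (-4992.00)(110.00) = 3782880.00 mm³
x̄ = 4862976.00 / 40608.00 = 119.75 mm
ȳ = 3782880.00 / 40608.00 = 93.16 mm

x̄ = 119.75 mm, ȳ = 93.16 mm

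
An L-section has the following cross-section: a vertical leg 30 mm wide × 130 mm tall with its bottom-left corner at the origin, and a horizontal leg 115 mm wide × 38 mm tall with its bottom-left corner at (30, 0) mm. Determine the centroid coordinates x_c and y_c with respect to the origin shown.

vertical leg: A = 30 × 130 = 3900.00, centroid at (15.00, 65.00).
horizontal leg: A = 115 × 38 = 4370.00, centroid at (87.50, 19.00).
ΣA = 8270.00 mm², ΣAx_c = 440875.00 mm³, ΣAy_c = 336530.00 mm³.
x_c = 440875.00/8270.00 = 53.31 mm; y_c = 336530.00/8270.00 = 40.69 mm.

x_c = 53.31 mm, y_c = 40.69 mm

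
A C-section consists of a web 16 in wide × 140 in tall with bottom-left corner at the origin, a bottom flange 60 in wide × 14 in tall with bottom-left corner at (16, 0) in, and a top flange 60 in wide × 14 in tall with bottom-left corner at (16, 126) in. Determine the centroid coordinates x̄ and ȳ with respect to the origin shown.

x̄ = 24.29 in, ȳ = 70.00 in

Part | A | x̄ᵢ | ȳᵢ | A·x̄ᵢ | A·ȳᵢ
web | 2240.00 | 8.00 | 70.00 | 17920.00 | 156800.00
bottom flange | 840.00 | 46.00 | 7.00 | 38640.00 | 5880.00
top flange | 840.00 | 46.00 | 133.00 | 38640.00 | 111720.00
Σ | 3920.00 |  |  | 95200.00 | 274400.00
x̄ = 95200.00 / 3920.00 = 24.29 in
ȳ = 274400.00 / 3920.00 = 70.00 in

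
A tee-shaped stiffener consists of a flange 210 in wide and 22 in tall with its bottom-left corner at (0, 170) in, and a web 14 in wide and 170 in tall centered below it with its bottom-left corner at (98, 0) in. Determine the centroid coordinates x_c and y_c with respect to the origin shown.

Part | A | x̄ᵢ | ȳᵢ | A·x̄ᵢ | A·ȳᵢ
web | 2380.00 | 105.00 | 85.00 | 249900.00 | 202300.00
flange | 4620.00 | 105.00 | 181.00 | 485100.00 | 836220.00
Σ | 7000.00 |  |  | 735000.00 | 1038520.00
x_c = 735000.00 / 7000.00 = 105.00 in
y_c = 1038520.00 / 7000.00 = 148.36 in

x_c = 105.00 in, y_c = 148.36 in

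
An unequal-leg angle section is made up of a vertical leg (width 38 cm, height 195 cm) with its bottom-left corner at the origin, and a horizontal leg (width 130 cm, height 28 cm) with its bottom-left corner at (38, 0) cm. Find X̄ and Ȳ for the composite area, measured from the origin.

X̄ = 46.67 cm, Ȳ = 69.99 cm

Part | A | x̄ᵢ | ȳᵢ | A·x̄ᵢ | A·ȳᵢ
vertical leg | 7410.00 | 19.00 | 97.50 | 140790.00 | 722475.00
horizontal leg | 3640.00 | 103.00 | 14.00 | 374920.00 | 50960.00
Σ | 11050.00 |  |  | 515710.00 | 773435.00
X̄ = 515710.00 / 11050.00 = 46.67 cm
Ȳ = 773435.00 / 11050.00 = 69.99 cm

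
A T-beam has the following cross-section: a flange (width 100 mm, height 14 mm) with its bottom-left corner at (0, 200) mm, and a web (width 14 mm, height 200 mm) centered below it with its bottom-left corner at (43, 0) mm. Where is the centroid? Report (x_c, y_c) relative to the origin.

x_c = 50.00 mm, y_c = 135.67 mm

web: A = 14 × 200 = 2800.00, centroid at (50.00, 100.00).
flange: A = 100 × 14 = 1400.00, centroid at (50.00, 207.00).
ΣA = 4200.00 mm², ΣAx_c = 210000.00 mm³, ΣAy_c = 569800.00 mm³.
x_c = 210000.00/4200.00 = 50.00 mm; y_c = 569800.00/4200.00 = 135.67 mm.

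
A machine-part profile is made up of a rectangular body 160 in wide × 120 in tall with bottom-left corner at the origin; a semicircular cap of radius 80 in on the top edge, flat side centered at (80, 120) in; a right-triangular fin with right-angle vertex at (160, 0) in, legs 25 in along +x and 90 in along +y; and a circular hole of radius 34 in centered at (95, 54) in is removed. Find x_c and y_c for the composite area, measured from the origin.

rectangular body: A = 160 × 120 = 19200.00, centroid at (80.00, 60.00).
semicircular top: A = ½π·80² = 10053.10, centroid at (80.00, 153.95).
triangular fin: A = ½·25·90 = 1125.00, centroid at (168.33, 30.00).
hole: A = −π·34² = -3631.68, centroid at (95.00, 54.00).
ΣA = 26746.42 in², ΣAx_c = 2184613.01 in³, ΣAy_c = 2537344.13 in³.
x_c = 2184613.01/26746.42 = 81.68 in; y_c = 2537344.13/26746.42 = 94.87 in.

x_c = 81.68 in, y_c = 94.87 in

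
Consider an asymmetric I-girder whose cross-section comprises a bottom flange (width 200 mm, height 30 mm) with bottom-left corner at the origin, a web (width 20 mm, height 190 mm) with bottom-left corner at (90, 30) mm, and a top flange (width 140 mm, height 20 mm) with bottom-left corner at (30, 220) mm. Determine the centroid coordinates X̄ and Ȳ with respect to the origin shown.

Part | A | x̄ᵢ | ȳᵢ | A·x̄ᵢ | A·ȳᵢ
bottom flange | 6000.00 | 100.00 | 15.00 | 600000.00 | 90000.00
web | 3800.00 | 100.00 | 125.00 | 380000.00 | 475000.00
top flange | 2800.00 | 100.00 | 230.00 | 280000.00 | 644000.00
Σ | 12600.00 |  |  | 1260000.00 | 1209000.00
X̄ = 1260000.00 / 12600.00 = 100.00 mm
Ȳ = 1209000.00 / 12600.00 = 95.95 mm

X̄ = 100.00 mm, Ȳ = 95.95 mm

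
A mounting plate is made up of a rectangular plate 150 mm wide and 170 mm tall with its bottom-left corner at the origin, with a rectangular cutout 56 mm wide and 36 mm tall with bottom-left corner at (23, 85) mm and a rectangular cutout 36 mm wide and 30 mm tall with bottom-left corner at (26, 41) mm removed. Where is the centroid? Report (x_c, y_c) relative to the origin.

x_c = 78.65 mm, y_c = 84.78 mm

plate: A = 150 × 170 = 25500.00, centroid at (75.00, 85.00).
hole 1: A = −(56 × 36) = -2016.00, centroid at (51.00, 103.00).
hole 2: A = −(36 × 30) = -1080.00, centroid at (44.00, 56.00).
ΣA = 22404.00 mm², ΣAx_c = 1762164.00 mm³, ΣAy_c = 1899372.00 mm³.
x_c = 1762164.00/22404.00 = 78.65 mm; y_c = 1899372.00/22404.00 = 84.78 mm.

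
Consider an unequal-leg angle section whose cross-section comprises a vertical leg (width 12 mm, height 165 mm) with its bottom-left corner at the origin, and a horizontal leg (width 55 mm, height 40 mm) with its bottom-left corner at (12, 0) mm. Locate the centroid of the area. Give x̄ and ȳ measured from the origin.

x̄ = 23.63 mm, ȳ = 49.61 mm

vertical leg: A = 12 × 165 = 1980.00, centroid at (6.00, 82.50).
horizontal leg: A = 55 × 40 = 2200.00, centroid at (39.50, 20.00).
ΣA = 4180.00 mm²
ΣAx̄ = (1980.00)(6.00) + (2200.00)(39.50) = 98780.00 mm³
ΣAȳ = (1980.00)(82.50) + (2200.00)(20.00) = 207350.00 mm³
x̄ = 98780.00 / 4180.00 = 23.63 mm
ȳ = 207350.00 / 4180.00 = 49.61 mm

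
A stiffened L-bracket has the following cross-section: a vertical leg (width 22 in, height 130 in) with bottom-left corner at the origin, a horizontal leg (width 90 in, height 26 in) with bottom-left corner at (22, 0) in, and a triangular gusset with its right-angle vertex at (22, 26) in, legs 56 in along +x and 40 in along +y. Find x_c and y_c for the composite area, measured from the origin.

x_c = 36.99 in, y_c = 41.20 in

vertical leg: A = 22 × 130 = 2860.00, centroid at (11.00, 65.00).
horizontal leg: A = 90 × 26 = 2340.00, centroid at (67.00, 13.00).
gusset: A = ½·56·40 = 1120.00, centroid at (40.67, 39.33).
ΣA = 6320.00 in²
ΣAx_c = (2860.00)(11.00) + (2340.00)(67.00) + (1120.00)(40.67) = 233786.67 in³
ΣAy_c = (2860.00)(65.00) + (2340.00)(13.00) + (1120.00)(39.33) = 260373.33 in³
x_c = 233786.67 / 6320.00 = 36.99 in
y_c = 260373.33 / 6320.00 = 41.20 in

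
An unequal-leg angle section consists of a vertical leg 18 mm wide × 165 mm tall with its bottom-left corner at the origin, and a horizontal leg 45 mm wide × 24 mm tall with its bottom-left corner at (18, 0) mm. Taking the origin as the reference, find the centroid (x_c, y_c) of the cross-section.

vertical leg: A = 18 × 165 = 2970.00, centroid at (9.00, 82.50).
horizontal leg: A = 45 × 24 = 1080.00, centroid at (40.50, 12.00).
ΣA = 4050.00 mm², ΣAx_c = 70470.00 mm³, ΣAy_c = 257985.00 mm³.
x_c = 70470.00/4050.00 = 17.40 mm; y_c = 257985.00/4050.00 = 63.70 mm.

x_c = 17.40 mm, y_c = 63.70 mm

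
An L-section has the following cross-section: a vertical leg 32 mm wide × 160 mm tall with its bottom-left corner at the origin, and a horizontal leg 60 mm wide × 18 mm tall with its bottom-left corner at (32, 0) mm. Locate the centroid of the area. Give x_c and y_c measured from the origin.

x_c = 24.01 mm, y_c = 67.63 mm

vertical leg: A = 32 × 160 = 5120.00, centroid at (16.00, 80.00).
horizontal leg: A = 60 × 18 = 1080.00, centroid at (62.00, 9.00).
ΣA = 6200.00 mm²
ΣAx_c = (5120.00)(16.00) + (1080.00)(62.00) = 148880.00 mm³
ΣAy_c = (5120.00)(80.00) + (1080.00)(9.00) = 419320.00 mm³
x_c = 148880.00 / 6200.00 = 24.01 mm
y_c = 419320.00 / 6200.00 = 67.63 mm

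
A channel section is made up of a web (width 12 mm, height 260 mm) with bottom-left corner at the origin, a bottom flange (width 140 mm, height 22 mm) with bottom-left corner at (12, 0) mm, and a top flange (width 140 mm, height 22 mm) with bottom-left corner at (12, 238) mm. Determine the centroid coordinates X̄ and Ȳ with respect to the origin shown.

web: A = 12 × 260 = 3120.00, centroid at (6.00, 130.00).
bottom flange: A = 140 × 22 = 3080.00, centroid at (82.00, 11.00).
top flange: A = 140 × 22 = 3080.00, centroid at (82.00, 249.00).
ΣA = 9280.00 mm², ΣAX̄ = 523840.00 mm³, ΣAȲ = 1206400.00 mm³.
X̄ = 523840.00/9280.00 = 56.45 mm; Ȳ = 1206400.00/9280.00 = 130.00 mm.

X̄ = 56.45 mm, Ȳ = 130.00 mm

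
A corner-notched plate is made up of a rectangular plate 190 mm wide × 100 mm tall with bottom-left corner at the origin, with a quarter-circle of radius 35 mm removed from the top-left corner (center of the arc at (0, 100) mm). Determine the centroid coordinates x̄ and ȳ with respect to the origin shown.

plate: A = 190 × 100 = 19000.00, centroid at (95.00, 50.00).
removed quarter-circle: A = −¼π·35² = -962.11, centroid at (14.85, 85.15).
ΣA = 18037.89 mm²
ΣAx̄ = (19000.00)(95.00) + (-962.11)(14.85) = 1790708.33 mm³
ΣAȳ = (19000.00)(50.00) + (-962.11)(85.15) = 868080.39 mm³
x̄ = 1790708.33 / 18037.89 = 99.27 mm
ȳ = 868080.39 / 18037.89 = 48.13 mm

x̄ = 99.27 mm, ȳ = 48.13 mm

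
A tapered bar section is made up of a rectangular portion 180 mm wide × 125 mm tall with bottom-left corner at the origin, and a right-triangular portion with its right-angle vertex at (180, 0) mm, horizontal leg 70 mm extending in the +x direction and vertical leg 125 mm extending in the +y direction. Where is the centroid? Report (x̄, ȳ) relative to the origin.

rectangular portion: A = 180 × 125 = 22500.00, centroid at (90.00, 62.50).
triangular portion: A = ½·70·125 = 4375.00, centroid at (203.33, 41.67).
ΣA = 26875.00 mm², ΣAx̄ = 2914583.33 mm³, ΣAȳ = 1588541.67 mm³.
x̄ = 2914583.33/26875.00 = 108.45 mm; ȳ = 1588541.67/26875.00 = 59.11 mm.

x̄ = 108.45 mm, ȳ = 59.11 mm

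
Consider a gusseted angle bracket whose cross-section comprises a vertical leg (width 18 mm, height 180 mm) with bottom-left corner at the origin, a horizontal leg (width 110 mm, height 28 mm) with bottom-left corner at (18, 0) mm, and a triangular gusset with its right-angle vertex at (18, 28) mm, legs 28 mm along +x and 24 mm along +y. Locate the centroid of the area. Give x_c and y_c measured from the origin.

x_c = 39.54 mm, y_c = 52.11 mm

vertical leg: A = 18 × 180 = 3240.00, centroid at (9.00, 90.00).
horizontal leg: A = 110 × 28 = 3080.00, centroid at (73.00, 14.00).
gusset: A = ½·28·24 = 336.00, centroid at (27.33, 36.00).
ΣA = 6656.00 mm²
ΣAx_c = (3240.00)(9.00) + (3080.00)(73.00) + (336.00)(27.33) = 263184.00 mm³
ΣAy_c = (3240.00)(90.00) + (3080.00)(14.00) + (336.00)(36.00) = 346816.00 mm³
x_c = 263184.00 / 6656.00 = 39.54 mm
y_c = 346816.00 / 6656.00 = 52.11 mm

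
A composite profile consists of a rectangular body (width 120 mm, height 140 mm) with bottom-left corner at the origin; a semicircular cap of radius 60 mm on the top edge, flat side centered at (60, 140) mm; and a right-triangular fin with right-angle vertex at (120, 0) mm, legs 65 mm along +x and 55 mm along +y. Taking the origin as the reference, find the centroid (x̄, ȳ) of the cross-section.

rectangular body: A = 120 × 140 = 16800.00, centroid at (60.00, 70.00).
semicircular top: A = ½π·60² = 5654.87, centroid at (60.00, 165.46).
triangular fin: A = ½·65·55 = 1787.50, centroid at (141.67, 18.33).
ΣA = 24242.37 mm², ΣAx̄ = 1600521.17 mm³, ΣAȳ = 2144452.18 mm³.
x̄ = 1600521.17/24242.37 = 66.02 mm; ȳ = 2144452.18/24242.37 = 88.46 mm.

x̄ = 66.02 mm, ȳ = 88.46 mm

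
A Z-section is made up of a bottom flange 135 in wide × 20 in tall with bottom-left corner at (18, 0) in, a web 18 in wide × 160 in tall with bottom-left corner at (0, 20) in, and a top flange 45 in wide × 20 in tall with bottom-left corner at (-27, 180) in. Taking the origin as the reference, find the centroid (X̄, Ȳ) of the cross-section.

X̄ = 39.00 in, Ȳ = 75.00 in

bottom flange: A = 135 × 20 = 2700.00, centroid at (85.50, 10.00).
web: A = 18 × 160 = 2880.00, centroid at (9.00, 100.00).
top flange: A = 45 × 20 = 900.00, centroid at (-4.50, 190.00).
ΣA = 6480.00 in², ΣAX̄ = 252720.00 in³, ΣAȲ = 486000.00 in³.
X̄ = 252720.00/6480.00 = 39.00 in; Ȳ = 486000.00/6480.00 = 75.00 in.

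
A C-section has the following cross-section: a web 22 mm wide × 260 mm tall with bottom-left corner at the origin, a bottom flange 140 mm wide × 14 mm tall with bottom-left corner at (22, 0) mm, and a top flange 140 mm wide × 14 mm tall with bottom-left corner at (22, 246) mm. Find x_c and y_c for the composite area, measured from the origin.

Part | A | x̄ᵢ | ȳᵢ | A·x̄ᵢ | A·ȳᵢ
web | 5720.00 | 11.00 | 130.00 | 62920.00 | 743600.00
bottom flange | 1960.00 | 92.00 | 7.00 | 180320.00 | 13720.00
top flange | 1960.00 | 92.00 | 253.00 | 180320.00 | 495880.00
Σ | 9640.00 |  |  | 423560.00 | 1253200.00
x_c = 423560.00 / 9640.00 = 43.94 mm
y_c = 1253200.00 / 9640.00 = 130.00 mm

x_c = 43.94 mm, y_c = 130.00 mm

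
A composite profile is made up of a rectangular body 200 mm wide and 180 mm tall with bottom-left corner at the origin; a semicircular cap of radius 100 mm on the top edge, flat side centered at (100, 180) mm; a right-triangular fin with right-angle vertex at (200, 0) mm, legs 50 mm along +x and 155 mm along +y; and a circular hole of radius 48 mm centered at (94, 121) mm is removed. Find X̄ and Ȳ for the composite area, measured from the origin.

X̄ = 110.25 mm, Ȳ = 125.32 mm

rectangular body: A = 200 × 180 = 36000.00, centroid at (100.00, 90.00).
semicircular top: A = ½π·100² = 15707.96, centroid at (100.00, 222.44).
triangular fin: A = ½·50·155 = 3875.00, centroid at (216.67, 51.67).
hole: A = −π·48² = -7238.23, centroid at (94.00, 121.00).
ΣA = 48344.73 mm², ΣAX̄ = 5329986.09 mm³, ΣAȲ = 6058482.62 mm³.
X̄ = 5329986.09/48344.73 = 110.25 mm; Ȳ = 6058482.62/48344.73 = 125.32 mm.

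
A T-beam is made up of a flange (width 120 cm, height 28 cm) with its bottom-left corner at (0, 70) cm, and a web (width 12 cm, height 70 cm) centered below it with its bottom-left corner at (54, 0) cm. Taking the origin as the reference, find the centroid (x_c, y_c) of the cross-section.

x_c = 60.00 cm, y_c = 74.20 cm

web: A = 12 × 70 = 840.00, centroid at (60.00, 35.00).
flange: A = 120 × 28 = 3360.00, centroid at (60.00, 84.00).
ΣA = 4200.00 cm², ΣAx_c = 252000.00 cm³, ΣAy_c = 311640.00 cm³.
x_c = 252000.00/4200.00 = 60.00 cm; y_c = 311640.00/4200.00 = 74.20 cm.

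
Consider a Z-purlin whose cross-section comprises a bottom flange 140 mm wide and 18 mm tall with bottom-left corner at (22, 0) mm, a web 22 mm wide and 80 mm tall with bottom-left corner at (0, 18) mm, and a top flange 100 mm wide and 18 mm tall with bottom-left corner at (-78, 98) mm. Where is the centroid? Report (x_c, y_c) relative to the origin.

x_c = 33.03 mm, y_c = 52.20 mm

bottom flange: A = 140 × 18 = 2520.00, centroid at (92.00, 9.00).
web: A = 22 × 80 = 1760.00, centroid at (11.00, 58.00).
top flange: A = 100 × 18 = 1800.00, centroid at (-28.00, 107.00).
ΣA = 6080.00 mm², ΣAx_c = 200800.00 mm³, ΣAy_c = 317360.00 mm³.
x_c = 200800.00/6080.00 = 33.03 mm; y_c = 317360.00/6080.00 = 52.20 mm.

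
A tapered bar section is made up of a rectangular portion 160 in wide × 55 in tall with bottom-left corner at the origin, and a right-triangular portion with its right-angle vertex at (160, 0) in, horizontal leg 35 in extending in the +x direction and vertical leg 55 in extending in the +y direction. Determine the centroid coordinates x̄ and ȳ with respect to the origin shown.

x̄ = 89.04 in, ȳ = 26.60 in

rectangular portion: A = 160 × 55 = 8800.00, centroid at (80.00, 27.50).
triangular portion: A = ½·35·55 = 962.50, centroid at (171.67, 18.33).
ΣA = 9762.50 in²
ΣAx̄ = (8800.00)(80.00) + (962.50)(171.67) = 869229.17 in³
ΣAȳ = (8800.00)(27.50) + (962.50)(18.33) = 259645.83 in³
x̄ = 869229.17 / 9762.50 = 89.04 in
ȳ = 259645.83 / 9762.50 = 26.60 in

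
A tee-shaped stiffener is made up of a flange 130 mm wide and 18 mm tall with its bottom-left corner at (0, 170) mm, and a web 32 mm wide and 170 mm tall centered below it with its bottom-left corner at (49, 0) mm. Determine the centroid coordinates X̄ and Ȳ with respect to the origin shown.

web: A = 32 × 170 = 5440.00, centroid at (65.00, 85.00).
flange: A = 130 × 18 = 2340.00, centroid at (65.00, 179.00).
ΣA = 7780.00 mm², ΣAX̄ = 505700.00 mm³, ΣAȲ = 881260.00 mm³.
X̄ = 505700.00/7780.00 = 65.00 mm; Ȳ = 881260.00/7780.00 = 113.27 mm.

X̄ = 65.00 mm, Ȳ = 113.27 mm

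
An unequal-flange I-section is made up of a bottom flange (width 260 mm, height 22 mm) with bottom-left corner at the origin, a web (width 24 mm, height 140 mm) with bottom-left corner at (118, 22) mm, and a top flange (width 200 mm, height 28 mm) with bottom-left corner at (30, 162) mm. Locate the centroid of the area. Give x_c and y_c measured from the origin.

x_c = 130.00 mm, y_c = 92.48 mm

bottom flange: A = 260 × 22 = 5720.00, centroid at (130.00, 11.00).
web: A = 24 × 140 = 3360.00, centroid at (130.00, 92.00).
top flange: A = 200 × 28 = 5600.00, centroid at (130.00, 176.00).
ΣA = 14680.00 mm², ΣAx_c = 1908400.00 mm³, ΣAy_c = 1357640.00 mm³.
x_c = 1908400.00/14680.00 = 130.00 mm; y_c = 1357640.00/14680.00 = 92.48 mm.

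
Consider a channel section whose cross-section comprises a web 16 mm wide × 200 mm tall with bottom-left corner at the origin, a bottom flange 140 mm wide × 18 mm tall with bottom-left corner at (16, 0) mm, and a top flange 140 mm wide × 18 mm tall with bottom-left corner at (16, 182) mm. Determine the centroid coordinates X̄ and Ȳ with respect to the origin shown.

Part | A | x̄ᵢ | ȳᵢ | A·x̄ᵢ | A·ȳᵢ
web | 3200.00 | 8.00 | 100.00 | 25600.00 | 320000.00
bottom flange | 2520.00 | 86.00 | 9.00 | 216720.00 | 22680.00
top flange | 2520.00 | 86.00 | 191.00 | 216720.00 | 481320.00
Σ | 8240.00 |  |  | 459040.00 | 824000.00
X̄ = 459040.00 / 8240.00 = 55.71 mm
Ȳ = 824000.00 / 8240.00 = 100.00 mm

X̄ = 55.71 mm, Ȳ = 100.00 mm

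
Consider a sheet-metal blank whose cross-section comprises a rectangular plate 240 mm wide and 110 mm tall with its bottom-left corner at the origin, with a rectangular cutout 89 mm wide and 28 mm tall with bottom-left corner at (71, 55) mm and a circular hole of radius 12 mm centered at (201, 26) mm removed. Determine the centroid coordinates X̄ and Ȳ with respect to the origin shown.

plate: A = 240 × 110 = 26400.00, centroid at (120.00, 55.00).
hole 1: A = −(89 × 28) = -2492.00, centroid at (115.50, 69.00).
hole 2: A = −π·12² = -452.39, centroid at (201.00, 26.00).
ΣA = 23455.61 mm², ΣAX̄ = 2789243.74 mm³, ΣAȲ = 1268289.88 mm³.
X̄ = 2789243.74/23455.61 = 118.92 mm; Ȳ = 1268289.88/23455.61 = 54.07 mm.

X̄ = 118.92 mm, Ȳ = 54.07 mm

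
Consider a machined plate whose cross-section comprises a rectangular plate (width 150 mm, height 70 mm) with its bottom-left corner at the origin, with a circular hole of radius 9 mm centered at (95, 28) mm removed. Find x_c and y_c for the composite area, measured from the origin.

x_c = 74.50 mm, y_c = 35.17 mm

plate: A = 150 × 70 = 10500.00, centroid at (75.00, 35.00).
hole: A = −π·9² = -254.47, centroid at (95.00, 28.00).
ΣA = 10245.53 mm², ΣAx_c = 763325.44 mm³, ΣAy_c = 360374.87 mm³.
x_c = 763325.44/10245.53 = 74.50 mm; y_c = 360374.87/10245.53 = 35.17 mm.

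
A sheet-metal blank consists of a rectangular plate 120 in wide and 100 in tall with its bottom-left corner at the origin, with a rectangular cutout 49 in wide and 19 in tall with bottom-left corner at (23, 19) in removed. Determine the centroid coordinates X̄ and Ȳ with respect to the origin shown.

X̄ = 61.05 in, Ȳ = 51.81 in

Part | A | x̄ᵢ | ȳᵢ | A·x̄ᵢ | A·ȳᵢ
plate | 12000.00 | 60.00 | 50.00 | 720000.00 | 600000.00
hole | -931.00 | 47.50 | 28.50 | -44222.50 | -26533.50
Σ | 11069.00 |  |  | 675777.50 | 573466.50
X̄ = 675777.50 / 11069.00 = 61.05 in
Ȳ = 573466.50 / 11069.00 = 51.81 in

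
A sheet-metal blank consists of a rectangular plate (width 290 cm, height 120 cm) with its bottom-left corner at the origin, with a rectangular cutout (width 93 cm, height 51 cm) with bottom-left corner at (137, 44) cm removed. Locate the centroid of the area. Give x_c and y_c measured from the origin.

plate: A = 290 × 120 = 34800.00, centroid at (145.00, 60.00).
hole: A = −(93 × 51) = -4743.00, centroid at (183.50, 69.50).
ΣA = 30057.00 cm², ΣAx_c = 4175659.50 cm³, ΣAy_c = 1758361.50 cm³.
x_c = 4175659.50/30057.00 = 138.92 cm; y_c = 1758361.50/30057.00 = 58.50 cm.

x_c = 138.92 cm, y_c = 58.50 cm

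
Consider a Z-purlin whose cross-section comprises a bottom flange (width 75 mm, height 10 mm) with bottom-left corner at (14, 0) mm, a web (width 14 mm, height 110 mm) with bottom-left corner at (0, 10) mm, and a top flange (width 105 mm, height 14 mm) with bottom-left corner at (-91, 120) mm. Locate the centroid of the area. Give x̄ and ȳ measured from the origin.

bottom flange: A = 75 × 10 = 750.00, centroid at (51.50, 5.00).
web: A = 14 × 110 = 1540.00, centroid at (7.00, 65.00).
top flange: A = 105 × 14 = 1470.00, centroid at (-38.50, 127.00).
ΣA = 3760.00 mm²
ΣAx̄ = (750.00)(51.50) + (1540.00)(7.00) + (1470.00)(-38.50) = -7190.00 mm³
ΣAȳ = (750.00)(5.00) + (1540.00)(65.00) + (1470.00)(127.00) = 290540.00 mm³
x̄ = -7190.00 / 3760.00 = -1.91 mm
ȳ = 290540.00 / 3760.00 = 77.27 mm

x̄ = -1.91 mm, ȳ = 77.27 mm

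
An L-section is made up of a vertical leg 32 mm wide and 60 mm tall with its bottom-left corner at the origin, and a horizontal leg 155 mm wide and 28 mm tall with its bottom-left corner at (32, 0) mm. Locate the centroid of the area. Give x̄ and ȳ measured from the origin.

vertical leg: A = 32 × 60 = 1920.00, centroid at (16.00, 30.00).
horizontal leg: A = 155 × 28 = 4340.00, centroid at (109.50, 14.00).
ΣA = 6260.00 mm²
ΣAx̄ = (1920.00)(16.00) + (4340.00)(109.50) = 505950.00 mm³
ΣAȳ = (1920.00)(30.00) + (4340.00)(14.00) = 118360.00 mm³
x̄ = 505950.00 / 6260.00 = 80.82 mm
ȳ = 118360.00 / 6260.00 = 18.91 mm

x̄ = 80.82 mm, ȳ = 18.91 mm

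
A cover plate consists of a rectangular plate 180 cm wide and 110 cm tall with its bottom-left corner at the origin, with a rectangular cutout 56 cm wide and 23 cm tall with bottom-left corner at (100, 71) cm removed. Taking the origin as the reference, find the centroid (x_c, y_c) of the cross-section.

x_c = 87.36 cm, y_c = 53.09 cm

Part | A | x̄ᵢ | ȳᵢ | A·x̄ᵢ | A·ȳᵢ
plate | 19800.00 | 90.00 | 55.00 | 1782000.00 | 1089000.00
hole | -1288.00 | 128.00 | 82.50 | -164864.00 | -106260.00
Σ | 18512.00 |  |  | 1617136.00 | 982740.00
x_c = 1617136.00 / 18512.00 = 87.36 cm
y_c = 982740.00 / 18512.00 = 53.09 cm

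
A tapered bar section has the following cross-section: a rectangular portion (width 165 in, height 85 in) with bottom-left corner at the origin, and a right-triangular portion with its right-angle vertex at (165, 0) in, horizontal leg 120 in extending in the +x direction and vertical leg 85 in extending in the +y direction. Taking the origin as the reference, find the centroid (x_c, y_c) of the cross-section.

x_c = 115.17 in, y_c = 38.72 in

Part | A | x̄ᵢ | ȳᵢ | A·x̄ᵢ | A·ȳᵢ
rectangular portion | 14025.00 | 82.50 | 42.50 | 1157062.50 | 596062.50
triangular portion | 5100.00 | 205.00 | 28.33 | 1045500.00 | 144500.00
Σ | 19125.00 |  |  | 2202562.50 | 740562.50
x_c = 2202562.50 / 19125.00 = 115.17 in
y_c = 740562.50 / 19125.00 = 38.72 in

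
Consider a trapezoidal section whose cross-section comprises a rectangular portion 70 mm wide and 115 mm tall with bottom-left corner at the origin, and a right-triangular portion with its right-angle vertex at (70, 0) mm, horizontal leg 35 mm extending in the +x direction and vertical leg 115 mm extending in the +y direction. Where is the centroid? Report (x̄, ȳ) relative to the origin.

rectangular portion: A = 70 × 115 = 8050.00, centroid at (35.00, 57.50).
triangular portion: A = ½·35·115 = 2012.50, centroid at (81.67, 38.33).
ΣA = 10062.50 mm², ΣAx̄ = 446104.17 mm³, ΣAȳ = 540020.83 mm³.
x̄ = 446104.17/10062.50 = 44.33 mm; ȳ = 540020.83/10062.50 = 53.67 mm.

x̄ = 44.33 mm, ȳ = 53.67 mm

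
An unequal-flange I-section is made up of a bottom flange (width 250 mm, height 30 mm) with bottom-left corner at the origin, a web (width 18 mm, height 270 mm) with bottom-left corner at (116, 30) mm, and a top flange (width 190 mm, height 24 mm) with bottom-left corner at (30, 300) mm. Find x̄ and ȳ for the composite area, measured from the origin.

bottom flange: A = 250 × 30 = 7500.00, centroid at (125.00, 15.00).
web: A = 18 × 270 = 4860.00, centroid at (125.00, 165.00).
top flange: A = 190 × 24 = 4560.00, centroid at (125.00, 312.00).
ΣA = 16920.00 mm², ΣAx̄ = 2115000.00 mm³, ΣAȳ = 2337120.00 mm³.
x̄ = 2115000.00/16920.00 = 125.00 mm; ȳ = 2337120.00/16920.00 = 138.13 mm.

x̄ = 125.00 mm, ȳ = 138.13 mm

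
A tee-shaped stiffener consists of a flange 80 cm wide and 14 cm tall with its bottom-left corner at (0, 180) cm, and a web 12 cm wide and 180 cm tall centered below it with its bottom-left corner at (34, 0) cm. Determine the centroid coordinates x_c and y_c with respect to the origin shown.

x_c = 40.00 cm, y_c = 123.12 cm

web: A = 12 × 180 = 2160.00, centroid at (40.00, 90.00).
flange: A = 80 × 14 = 1120.00, centroid at (40.00, 187.00).
ΣA = 3280.00 cm²
ΣAx_c = (2160.00)(40.00) + (1120.00)(40.00) = 131200.00 cm³
ΣAy_c = (2160.00)(90.00) + (1120.00)(187.00) = 403840.00 cm³
x_c = 131200.00 / 3280.00 = 40.00 cm
y_c = 403840.00 / 3280.00 = 123.12 cm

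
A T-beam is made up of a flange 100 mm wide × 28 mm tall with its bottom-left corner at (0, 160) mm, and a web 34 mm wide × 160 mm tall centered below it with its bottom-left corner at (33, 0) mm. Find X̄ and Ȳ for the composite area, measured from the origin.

web: A = 34 × 160 = 5440.00, centroid at (50.00, 80.00).
flange: A = 100 × 28 = 2800.00, centroid at (50.00, 174.00).
ΣA = 8240.00 mm², ΣAX̄ = 412000.00 mm³, ΣAȲ = 922400.00 mm³.
X̄ = 412000.00/8240.00 = 50.00 mm; Ȳ = 922400.00/8240.00 = 111.94 mm.

X̄ = 50.00 mm, Ȳ = 111.94 mm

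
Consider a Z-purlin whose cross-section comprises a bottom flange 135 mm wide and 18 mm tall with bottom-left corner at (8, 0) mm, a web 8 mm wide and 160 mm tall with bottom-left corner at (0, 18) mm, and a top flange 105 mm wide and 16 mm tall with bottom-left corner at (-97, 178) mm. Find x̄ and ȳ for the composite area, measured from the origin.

x̄ = 21.12 mm, ȳ = 85.30 mm

bottom flange: A = 135 × 18 = 2430.00, centroid at (75.50, 9.00).
web: A = 8 × 160 = 1280.00, centroid at (4.00, 98.00).
top flange: A = 105 × 16 = 1680.00, centroid at (-44.50, 186.00).
ΣA = 5390.00 mm², ΣAx̄ = 113825.00 mm³, ΣAȳ = 459790.00 mm³.
x̄ = 113825.00/5390.00 = 21.12 mm; ȳ = 459790.00/5390.00 = 85.30 mm.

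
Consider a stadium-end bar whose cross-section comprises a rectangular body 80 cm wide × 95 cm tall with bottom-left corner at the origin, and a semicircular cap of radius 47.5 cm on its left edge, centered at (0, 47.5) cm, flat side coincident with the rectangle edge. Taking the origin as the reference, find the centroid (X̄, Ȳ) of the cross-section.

rectangular body: A = 80 × 95 = 7600.00, centroid at (40.00, 47.50).
semicircular end: A = ½π·47.5² = 3544.11, centroid at (-20.16, 47.50).
ΣA = 11144.11 cm²
ΣAX̄ = (7600.00)(40.00) + (3544.11)(-20.16) = 232552.08 cm³
ΣAȲ = (7600.00)(47.50) + (3544.11)(47.50) = 529345.19 cm³
X̄ = 232552.08 / 11144.11 = 20.87 cm
Ȳ = 529345.19 / 11144.11 = 47.50 cm

X̄ = 20.87 cm, Ȳ = 47.50 cm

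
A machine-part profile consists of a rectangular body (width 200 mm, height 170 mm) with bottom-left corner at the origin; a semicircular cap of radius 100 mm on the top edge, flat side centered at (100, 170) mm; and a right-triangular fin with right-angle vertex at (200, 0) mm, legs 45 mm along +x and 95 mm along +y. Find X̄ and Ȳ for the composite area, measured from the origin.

X̄ = 104.74 mm, Ȳ = 121.41 mm

rectangular body: A = 200 × 170 = 34000.00, centroid at (100.00, 85.00).
semicircular top: A = ½π·100² = 15707.96, centroid at (100.00, 212.44).
triangular fin: A = ½·45·95 = 2137.50, centroid at (215.00, 31.67).
ΣA = 51845.46 mm², ΣAX̄ = 5430358.83 mm³, ΣAȲ = 6294707.92 mm³.
X̄ = 5430358.83/51845.46 = 104.74 mm; Ȳ = 6294707.92/51845.46 = 121.41 mm.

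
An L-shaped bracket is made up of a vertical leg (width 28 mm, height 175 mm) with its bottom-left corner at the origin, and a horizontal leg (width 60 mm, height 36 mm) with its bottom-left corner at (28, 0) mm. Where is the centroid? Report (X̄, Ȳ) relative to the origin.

X̄ = 27.46 mm, Ȳ = 66.24 mm

vertical leg: A = 28 × 175 = 4900.00, centroid at (14.00, 87.50).
horizontal leg: A = 60 × 36 = 2160.00, centroid at (58.00, 18.00).
ΣA = 7060.00 mm²
ΣAX̄ = (4900.00)(14.00) + (2160.00)(58.00) = 193880.00 mm³
ΣAȲ = (4900.00)(87.50) + (2160.00)(18.00) = 467630.00 mm³
X̄ = 193880.00 / 7060.00 = 27.46 mm
Ȳ = 467630.00 / 7060.00 = 66.24 mm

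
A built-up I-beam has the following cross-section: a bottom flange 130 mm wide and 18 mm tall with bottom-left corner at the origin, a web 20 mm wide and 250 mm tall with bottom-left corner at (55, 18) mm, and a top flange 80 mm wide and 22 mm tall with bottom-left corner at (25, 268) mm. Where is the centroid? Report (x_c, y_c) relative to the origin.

bottom flange: A = 130 × 18 = 2340.00, centroid at (65.00, 9.00).
web: A = 20 × 250 = 5000.00, centroid at (65.00, 143.00).
top flange: A = 80 × 22 = 1760.00, centroid at (65.00, 279.00).
ΣA = 9100.00 mm², ΣAx_c = 591500.00 mm³, ΣAy_c = 1227100.00 mm³.
x_c = 591500.00/9100.00 = 65.00 mm; y_c = 1227100.00/9100.00 = 134.85 mm.

x_c = 65.00 mm, y_c = 134.85 mm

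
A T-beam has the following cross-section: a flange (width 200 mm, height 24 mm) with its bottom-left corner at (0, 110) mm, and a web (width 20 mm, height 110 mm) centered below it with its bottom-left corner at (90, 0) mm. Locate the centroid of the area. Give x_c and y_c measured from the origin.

Part | A | x̄ᵢ | ȳᵢ | A·x̄ᵢ | A·ȳᵢ
web | 2200.00 | 100.00 | 55.00 | 220000.00 | 121000.00
flange | 4800.00 | 100.00 | 122.00 | 480000.00 | 585600.00
Σ | 7000.00 |  |  | 700000.00 | 706600.00
x_c = 700000.00 / 7000.00 = 100.00 mm
y_c = 706600.00 / 7000.00 = 100.94 mm

x_c = 100.00 mm, y_c = 100.94 mm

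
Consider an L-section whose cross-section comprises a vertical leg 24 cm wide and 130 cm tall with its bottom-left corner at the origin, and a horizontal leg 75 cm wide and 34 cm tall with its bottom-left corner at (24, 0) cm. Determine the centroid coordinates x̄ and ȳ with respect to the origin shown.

Part | A | x̄ᵢ | ȳᵢ | A·x̄ᵢ | A·ȳᵢ
vertical leg | 3120.00 | 12.00 | 65.00 | 37440.00 | 202800.00
horizontal leg | 2550.00 | 61.50 | 17.00 | 156825.00 | 43350.00
Σ | 5670.00 |  |  | 194265.00 | 246150.00
x̄ = 194265.00 / 5670.00 = 34.26 cm
ȳ = 246150.00 / 5670.00 = 43.41 cm

x̄ = 34.26 cm, ȳ = 43.41 cm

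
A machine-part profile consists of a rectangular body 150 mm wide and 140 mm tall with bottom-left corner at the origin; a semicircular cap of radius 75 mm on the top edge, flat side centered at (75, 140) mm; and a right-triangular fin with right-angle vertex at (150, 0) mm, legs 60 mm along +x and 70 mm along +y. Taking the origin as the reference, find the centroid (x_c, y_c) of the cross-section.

Part | A | x̄ᵢ | ȳᵢ | A·x̄ᵢ | A·ȳᵢ
rectangular body | 21000.00 | 75.00 | 70.00 | 1575000.00 | 1470000.00
semicircular top | 8835.73 | 75.00 | 171.83 | 662679.70 | 1518252.11
triangular fin | 2100.00 | 170.00 | 23.33 | 357000.00 | 49000.00
Σ | 31935.73 |  |  | 2594679.70 | 3037252.11
x_c = 2594679.70 / 31935.73 = 81.25 mm
y_c = 3037252.11 / 31935.73 = 95.11 mm

x_c = 81.25 mm, y_c = 95.11 mm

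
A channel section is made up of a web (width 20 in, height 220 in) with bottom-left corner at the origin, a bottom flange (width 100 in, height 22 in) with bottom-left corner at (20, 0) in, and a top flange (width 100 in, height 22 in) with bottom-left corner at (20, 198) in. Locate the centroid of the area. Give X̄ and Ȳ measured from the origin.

Part | A | x̄ᵢ | ȳᵢ | A·x̄ᵢ | A·ȳᵢ
web | 4400.00 | 10.00 | 110.00 | 44000.00 | 484000.00
bottom flange | 2200.00 | 70.00 | 11.00 | 154000.00 | 24200.00
top flange | 2200.00 | 70.00 | 209.00 | 154000.00 | 459800.00
Σ | 8800.00 |  |  | 352000.00 | 968000.00
X̄ = 352000.00 / 8800.00 = 40.00 in
Ȳ = 968000.00 / 8800.00 = 110.00 in

X̄ = 40.00 in, Ȳ = 110.00 in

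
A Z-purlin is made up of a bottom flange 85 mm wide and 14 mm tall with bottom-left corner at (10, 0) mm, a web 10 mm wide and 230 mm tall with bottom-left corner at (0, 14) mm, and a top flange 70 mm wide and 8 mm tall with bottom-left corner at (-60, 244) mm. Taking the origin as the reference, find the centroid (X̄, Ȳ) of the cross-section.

bottom flange: A = 85 × 14 = 1190.00, centroid at (52.50, 7.00).
web: A = 10 × 230 = 2300.00, centroid at (5.00, 129.00).
top flange: A = 70 × 8 = 560.00, centroid at (-25.00, 248.00).
ΣA = 4050.00 mm²
ΣAX̄ = (1190.00)(52.50) + (2300.00)(5.00) + (560.00)(-25.00) = 59975.00 mm³
ΣAȲ = (1190.00)(7.00) + (2300.00)(129.00) + (560.00)(248.00) = 443910.00 mm³
X̄ = 59975.00 / 4050.00 = 14.81 mm
Ȳ = 443910.00 / 4050.00 = 109.61 mm

X̄ = 14.81 mm, Ȳ = 109.61 mm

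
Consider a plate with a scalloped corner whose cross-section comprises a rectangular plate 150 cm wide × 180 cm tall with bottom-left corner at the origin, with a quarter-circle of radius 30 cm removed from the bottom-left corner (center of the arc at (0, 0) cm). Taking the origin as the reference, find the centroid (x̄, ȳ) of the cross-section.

plate: A = 150 × 180 = 27000.00, centroid at (75.00, 90.00).
removed quarter-circle: A = −¼π·30² = -706.86, centroid at (12.73, 12.73).
ΣA = 26293.14 cm²
ΣAx̄ = (27000.00)(75.00) + (-706.86)(12.73) = 2016000.00 cm³
ΣAȳ = (27000.00)(90.00) + (-706.86)(12.73) = 2421000.00 cm³
x̄ = 2016000.00 / 26293.14 = 76.67 cm
ȳ = 2421000.00 / 26293.14 = 92.08 cm

x̄ = 76.67 cm, ȳ = 92.08 cm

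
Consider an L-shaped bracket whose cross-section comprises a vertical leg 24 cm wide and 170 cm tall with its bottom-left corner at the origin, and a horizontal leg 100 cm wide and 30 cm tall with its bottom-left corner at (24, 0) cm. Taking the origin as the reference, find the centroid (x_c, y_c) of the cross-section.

x_c = 38.27 cm, y_c = 55.34 cm

vertical leg: A = 24 × 170 = 4080.00, centroid at (12.00, 85.00).
horizontal leg: A = 100 × 30 = 3000.00, centroid at (74.00, 15.00).
ΣA = 7080.00 cm², ΣAx_c = 270960.00 cm³, ΣAy_c = 391800.00 cm³.
x_c = 270960.00/7080.00 = 38.27 cm; y_c = 391800.00/7080.00 = 55.34 cm.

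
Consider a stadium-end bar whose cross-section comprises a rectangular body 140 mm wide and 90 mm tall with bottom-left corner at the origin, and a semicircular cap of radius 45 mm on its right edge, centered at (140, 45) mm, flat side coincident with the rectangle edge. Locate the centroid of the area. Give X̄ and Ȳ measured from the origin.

X̄ = 87.96 mm, Ȳ = 45.00 mm

rectangular body: A = 140 × 90 = 12600.00, centroid at (70.00, 45.00).
semicircular end: A = ½π·45² = 3180.86, centroid at (159.10, 45.00).
ΣA = 15780.86 mm²
ΣAX̄ = (12600.00)(70.00) + (3180.86)(159.10) = 1388070.76 mm³
ΣAȲ = (12600.00)(45.00) + (3180.86)(45.00) = 710138.82 mm³
X̄ = 1388070.76 / 15780.86 = 87.96 mm
Ȳ = 710138.82 / 15780.86 = 45.00 mm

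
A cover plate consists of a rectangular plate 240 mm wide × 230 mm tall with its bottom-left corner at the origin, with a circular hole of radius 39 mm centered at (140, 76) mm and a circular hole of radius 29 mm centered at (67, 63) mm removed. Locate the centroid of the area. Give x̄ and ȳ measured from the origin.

plate: A = 240 × 230 = 55200.00, centroid at (120.00, 115.00).
hole 1: A = −π·39² = -4778.36, centroid at (140.00, 76.00).
hole 2: A = −π·29² = -2642.08, centroid at (67.00, 63.00).
ΣA = 47779.56 mm², ΣAx̄ = 5778009.94 mm³, ΣAȳ = 5818393.45 mm³.
x̄ = 5778009.94/47779.56 = 120.93 mm; ȳ = 5818393.45/47779.56 = 121.78 mm.

x̄ = 120.93 mm, ȳ = 121.78 mm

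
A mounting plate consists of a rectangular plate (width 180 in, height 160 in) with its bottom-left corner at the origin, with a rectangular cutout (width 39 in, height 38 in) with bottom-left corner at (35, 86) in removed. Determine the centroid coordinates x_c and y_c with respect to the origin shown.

x_c = 91.93 in, y_c = 78.64 in

Part | A | x̄ᵢ | ȳᵢ | A·x̄ᵢ | A·ȳᵢ
plate | 28800.00 | 90.00 | 80.00 | 2592000.00 | 2304000.00
hole | -1482.00 | 54.50 | 105.00 | -80769.00 | -155610.00
Σ | 27318.00 |  |  | 2511231.00 | 2148390.00
x_c = 2511231.00 / 27318.00 = 91.93 in
y_c = 2148390.00 / 27318.00 = 78.64 in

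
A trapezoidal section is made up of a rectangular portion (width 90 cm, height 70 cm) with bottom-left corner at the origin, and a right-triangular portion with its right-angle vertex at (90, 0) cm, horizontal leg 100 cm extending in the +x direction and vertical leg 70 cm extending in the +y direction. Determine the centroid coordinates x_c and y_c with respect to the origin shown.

x_c = 72.98 cm, y_c = 30.83 cm

rectangular portion: A = 90 × 70 = 6300.00, centroid at (45.00, 35.00).
triangular portion: A = ½·100·70 = 3500.00, centroid at (123.33, 23.33).
ΣA = 9800.00 cm²
ΣAx_c = (6300.00)(45.00) + (3500.00)(123.33) = 715166.67 cm³
ΣAy_c = (6300.00)(35.00) + (3500.00)(23.33) = 302166.67 cm³
x_c = 715166.67 / 9800.00 = 72.98 cm
y_c = 302166.67 / 9800.00 = 30.83 cm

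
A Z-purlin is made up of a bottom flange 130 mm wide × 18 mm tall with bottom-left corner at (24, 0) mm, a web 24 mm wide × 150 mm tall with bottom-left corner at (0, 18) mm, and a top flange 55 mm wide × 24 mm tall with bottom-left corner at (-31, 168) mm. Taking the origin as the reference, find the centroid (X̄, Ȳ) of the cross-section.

X̄ = 34.00 mm, Ȳ = 81.74 mm

bottom flange: A = 130 × 18 = 2340.00, centroid at (89.00, 9.00).
web: A = 24 × 150 = 3600.00, centroid at (12.00, 93.00).
top flange: A = 55 × 24 = 1320.00, centroid at (-3.50, 180.00).
ΣA = 7260.00 mm²
ΣAX̄ = (2340.00)(89.00) + (3600.00)(12.00) + (1320.00)(-3.50) = 246840.00 mm³
ΣAȲ = (2340.00)(9.00) + (3600.00)(93.00) + (1320.00)(180.00) = 593460.00 mm³
X̄ = 246840.00 / 7260.00 = 34.00 mm
Ȳ = 593460.00 / 7260.00 = 81.74 mm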